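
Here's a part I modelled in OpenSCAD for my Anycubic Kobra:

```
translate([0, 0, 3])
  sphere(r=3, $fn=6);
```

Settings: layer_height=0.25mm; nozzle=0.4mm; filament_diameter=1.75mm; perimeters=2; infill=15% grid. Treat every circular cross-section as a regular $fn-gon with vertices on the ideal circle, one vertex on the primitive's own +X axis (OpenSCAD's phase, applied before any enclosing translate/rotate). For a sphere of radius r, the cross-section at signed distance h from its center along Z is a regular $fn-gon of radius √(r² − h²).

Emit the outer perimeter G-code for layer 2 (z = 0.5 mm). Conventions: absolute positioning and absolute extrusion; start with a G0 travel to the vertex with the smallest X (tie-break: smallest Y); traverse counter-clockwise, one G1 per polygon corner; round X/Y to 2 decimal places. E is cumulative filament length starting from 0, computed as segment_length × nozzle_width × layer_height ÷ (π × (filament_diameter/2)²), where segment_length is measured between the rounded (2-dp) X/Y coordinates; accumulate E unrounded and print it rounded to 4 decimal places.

At z = 0.5 mm: the r=3 sphere slices to a regular 6-gon of circumradius 1.658 (√(r²−h²) with h=2.5 from center). The outline is a single polygon with 6 vertices. Extrusion per mm of travel: 0.4 × 0.25 / (π × 0.875²) = 0.041575. Accumulating E over each segment gives final E = 0.4144.

G0 X-1.66 Y0.00 Z0.50
G1 X-0.83 Y-1.44 E0.0691
G1 X0.83 Y-1.44 E0.1381
G1 X1.66 Y0.00 E0.2072
G1 X0.83 Y1.44 E0.2763
G1 X-0.83 Y1.44 E0.3453
G1 X-1.66 Y0.00 E0.4144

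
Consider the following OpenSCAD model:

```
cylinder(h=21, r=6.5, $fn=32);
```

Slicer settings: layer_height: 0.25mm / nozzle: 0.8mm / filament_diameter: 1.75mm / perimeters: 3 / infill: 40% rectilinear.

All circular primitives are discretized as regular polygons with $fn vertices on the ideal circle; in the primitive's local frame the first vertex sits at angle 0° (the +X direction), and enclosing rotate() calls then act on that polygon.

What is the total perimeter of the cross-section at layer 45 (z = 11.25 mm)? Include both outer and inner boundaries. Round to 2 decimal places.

At z = 11.25 mm: the r=6.5 cylinder contributes a regular 32-gon of circumradius 6.5 (perimeter = 2·32·6.500·sin(180°/32) = 40.78 mm). Overall, the cross-section is a single solid region. Total boundary length (outer) = 40.78 mm.

40.78 mm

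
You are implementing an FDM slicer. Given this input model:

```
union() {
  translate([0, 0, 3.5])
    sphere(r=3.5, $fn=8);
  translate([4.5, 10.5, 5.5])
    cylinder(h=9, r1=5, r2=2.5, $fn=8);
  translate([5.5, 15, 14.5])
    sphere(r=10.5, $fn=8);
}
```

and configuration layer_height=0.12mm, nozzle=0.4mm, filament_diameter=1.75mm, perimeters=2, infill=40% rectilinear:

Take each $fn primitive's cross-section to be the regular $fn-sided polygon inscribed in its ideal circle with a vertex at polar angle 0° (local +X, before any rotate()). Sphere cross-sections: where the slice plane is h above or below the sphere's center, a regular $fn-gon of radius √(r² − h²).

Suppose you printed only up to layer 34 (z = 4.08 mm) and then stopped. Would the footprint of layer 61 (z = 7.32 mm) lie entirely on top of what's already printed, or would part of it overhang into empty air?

part overhangs

Compare the two slices. At z = 4.08: the sphere: section is a regular 8-gon, circumradius = √(r²−h²) = √(3.5²−0.58²) = 3.452 (area = (8/2)·3.452²·sin(360°/8) = 33.70 mm²); the cone at (4.5, 10.5) is absent (z outside [5.5, 14.5]); the sphere at (5.5, 15): section is a regular 8-gon, circumradius = √(r²−h²) = √(10.5²−10.42²) = 1.294 (area = (8/2)·1.294²·sin(360°/8) = 4.73 mm²); Taking the union: the 2 present regions are separate (no shared area or edge), so areas and boundary lengths simply add and each stays a separate island — area = 38.43 mm². At z = 7.32: the sphere does not reach this height (|z−center|=3.820 > r=3.5); the cone at (4.5, 10.5): at t=0.202 of its height the radius interpolates to r₁+(r₂−r₁)t = 4.494, giving a regular 8-gon of that circumradius (area = (8/2)·4.494²·sin(360°/8) = 57.13 mm²); the sphere at (5.5, 15): section is a regular 8-gon, circumradius = √(r²−h²) = √(10.5²−7.18²) = 7.661 (area = (8/2)·7.661²·sin(360°/8) = 166.02 mm²); Combining (union): the regions partially overlap — summed areas 223.16 mm² minus the doubly-counted overlap 47.27 mm² gives 175.88 mm² — area = 175.88 mm². Checking containment: at z = 7.32 the cross-section extends beyond the z = 4.08 cross-section by about 171.15 mm².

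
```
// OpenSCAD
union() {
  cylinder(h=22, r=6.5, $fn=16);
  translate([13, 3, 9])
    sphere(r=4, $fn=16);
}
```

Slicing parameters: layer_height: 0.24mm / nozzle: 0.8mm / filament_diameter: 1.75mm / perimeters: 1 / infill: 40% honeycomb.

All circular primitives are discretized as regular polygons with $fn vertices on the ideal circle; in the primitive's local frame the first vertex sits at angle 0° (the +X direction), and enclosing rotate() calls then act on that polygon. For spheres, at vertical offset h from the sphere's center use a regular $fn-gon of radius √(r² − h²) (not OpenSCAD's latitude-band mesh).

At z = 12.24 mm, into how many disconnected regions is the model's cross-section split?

At z = 12.24 mm: the cylinder: section is a regular 16-gon, circumradius r=6.5; the r=4 sphere at (13, 3) slices to a regular 16-gon of circumradius 2.346 (√(r²−h²) with h=3.24 from center); Combining (union): the 2 present regions are separate (no shared area or edge), so areas and boundary lengths simply add and each stays a separate island — 2 connected regions. The result has 2 disconnected regions.

2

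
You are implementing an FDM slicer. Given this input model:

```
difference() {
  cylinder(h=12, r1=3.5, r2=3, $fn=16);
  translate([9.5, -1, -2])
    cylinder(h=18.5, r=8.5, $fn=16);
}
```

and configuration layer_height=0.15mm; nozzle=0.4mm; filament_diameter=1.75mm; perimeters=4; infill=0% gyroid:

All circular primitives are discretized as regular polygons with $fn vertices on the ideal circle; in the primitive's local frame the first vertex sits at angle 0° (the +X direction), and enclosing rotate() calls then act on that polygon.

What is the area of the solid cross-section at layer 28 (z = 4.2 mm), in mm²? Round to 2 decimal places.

25.42 mm²

At z = 4.2 mm: the cone (r1=3.5→r2=3) has section circumradius 3.325 here — a regular 16-gon (area = (16/2)·3.325²·sin(360°/16) = 33.85 mm²); the cylinder at (9.5, -1): section is a regular 16-gon, circumradius r=8.5 (area = (16/2)·8.500²·sin(360°/16) = 221.19 mm²); Taking the first minus the rest: starting from the cone (33.85 mm²), the r=8.5 cylinder at (9.5, -1) partially overlaps it — only the 8.43 mm² overlap (of its 221.19 mm²) is removed, clipping the outline — area = 25.42 mm². Overall, the cross-section is a single solid region. Net area = 25.42 mm².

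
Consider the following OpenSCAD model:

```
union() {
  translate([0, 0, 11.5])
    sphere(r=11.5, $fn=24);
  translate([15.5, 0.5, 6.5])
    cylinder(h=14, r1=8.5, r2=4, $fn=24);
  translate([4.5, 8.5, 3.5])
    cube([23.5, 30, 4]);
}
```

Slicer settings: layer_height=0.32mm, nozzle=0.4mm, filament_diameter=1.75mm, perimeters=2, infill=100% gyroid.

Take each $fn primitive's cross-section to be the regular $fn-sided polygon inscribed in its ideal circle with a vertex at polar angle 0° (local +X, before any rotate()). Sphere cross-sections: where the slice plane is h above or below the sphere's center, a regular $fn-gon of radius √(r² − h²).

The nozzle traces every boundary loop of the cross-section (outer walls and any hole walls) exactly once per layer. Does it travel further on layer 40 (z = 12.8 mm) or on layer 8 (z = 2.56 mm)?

layer 40 (z = 12.8 mm)

Layer 40 (z = 12.8): the sphere: section is a regular 24-gon, circumradius = √(r²−h²) = √(11.5²−1.3²) = 11.426 (perimeter = 2·24·11.426·sin(180°/24) = 71.59 mm); the cone at (15.5, 0.5): at t=0.450 of its height the radius interpolates to r₁+(r₂−r₁)t = 6.475, giving a regular 24-gon of that circumradius (perimeter = 2·24·6.475·sin(180°/24) = 40.57 mm); the cube at (4.5, 8.5) is not intersected at this z (z outside [3.5, 7.5]); Merging all regions: the regions partially overlap (shared area 12.91 mm²), so the edge portions inside another operand are dropped and the merged outline is re-measured after clipping — boundary = 94.74 mm. So its perimeter = 94.74 mm. Layer 8 (z = 2.56): the sphere: section is a regular 24-gon, circumradius = √(r²−h²) = √(11.5²−8.94²) = 7.234 (perimeter = 2·24·7.234·sin(180°/24) = 45.32 mm); the cone at (15.5, 0.5) is not intersected at this z (z outside [6.5, 20.5]); the cube at (4.5, 8.5) does not reach this height (z outside [3.5, 7.5]); Merging all regions: only the r=11.5 sphere is present, so the union is just that shape — boundary = 45.32 mm. So its perimeter = 45.32 mm. Layer 40 is larger (94.74 vs 45.32 mm).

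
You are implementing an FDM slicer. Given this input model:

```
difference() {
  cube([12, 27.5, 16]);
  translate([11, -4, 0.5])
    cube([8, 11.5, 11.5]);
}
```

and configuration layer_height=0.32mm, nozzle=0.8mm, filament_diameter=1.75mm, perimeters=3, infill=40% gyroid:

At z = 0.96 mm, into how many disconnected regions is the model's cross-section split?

1

At z = 0.96 mm: the 12×27.5 cube contributes its full rectangle; the 8×11.5 cube at (11, -4) contributes its full rectangle; After the difference (first − rest): starting from the 12×27.5 cube, the 8×11.5 cube at (11, -4) partially overlaps it — only the 7.50 mm² overlap (of its 92.00 mm²) is removed, clipping the outline — 1 connected region. The result has 1 disconnected region.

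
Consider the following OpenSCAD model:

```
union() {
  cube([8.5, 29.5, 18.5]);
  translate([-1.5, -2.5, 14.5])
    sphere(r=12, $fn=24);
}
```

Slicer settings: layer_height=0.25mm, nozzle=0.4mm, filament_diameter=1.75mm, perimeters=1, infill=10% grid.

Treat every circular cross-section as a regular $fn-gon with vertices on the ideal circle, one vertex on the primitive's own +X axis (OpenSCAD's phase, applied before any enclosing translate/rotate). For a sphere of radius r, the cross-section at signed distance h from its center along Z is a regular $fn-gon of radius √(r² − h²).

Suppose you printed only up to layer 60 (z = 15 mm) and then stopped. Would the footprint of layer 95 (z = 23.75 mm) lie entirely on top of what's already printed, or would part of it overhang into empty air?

entirely on top

Compare the two slices. At z = 15: the 8.5×29.5 cube contributes its full rectangle (area 250.75 mm²); the r=12 sphere at (-1.5, -2.5) contributes a regular 24-gon of circumradius √(12²−0.5²) = 11.990 (area = (24/2)·11.990²·sin(360°/24) = 446.46 mm²); Merging all regions: the regions partially overlap — summed areas 697.21 mm² minus the doubly-counted overlap 64.05 mm² gives 633.16 mm² — area = 633.16 mm². At z = 23.75: the cube is not intersected at this z (z outside [0, 18.5]); the r=12 sphere at (-1.5, -2.5) contributes a regular 24-gon of circumradius √(12²−9.25²) = 7.644 (area = (24/2)·7.644²·sin(360°/24) = 181.50 mm²); Taking the union: only the r=12 sphere at (-1.5, -2.5) is present, so the union is just that shape — area = 181.50 mm². Checking containment: the cross-section at z = 23.75 is a subset of the cross-section at z = 15.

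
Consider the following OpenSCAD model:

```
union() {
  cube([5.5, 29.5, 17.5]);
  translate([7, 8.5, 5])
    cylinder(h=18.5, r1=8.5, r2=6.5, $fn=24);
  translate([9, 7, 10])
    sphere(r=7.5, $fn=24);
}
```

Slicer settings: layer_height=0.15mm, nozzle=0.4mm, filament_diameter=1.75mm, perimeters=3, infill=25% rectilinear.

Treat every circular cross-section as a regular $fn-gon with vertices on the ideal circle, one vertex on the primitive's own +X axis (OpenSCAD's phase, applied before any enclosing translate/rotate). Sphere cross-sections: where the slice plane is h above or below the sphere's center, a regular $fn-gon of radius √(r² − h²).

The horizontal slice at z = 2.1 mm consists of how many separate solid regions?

At z = 2.1 mm: the 5.5×29.5 cube contributes its full rectangle; the cone at (7, 8.5) is absent (z outside [5, 23.5]); the sphere at (9, 7) is not intersected at this z (|z−center|=7.900 > r=7.5); Combining (union): only the 5.5×29.5 cube is present, so the union is just that shape — 1 connected region. The result has 1 disconnected region.

1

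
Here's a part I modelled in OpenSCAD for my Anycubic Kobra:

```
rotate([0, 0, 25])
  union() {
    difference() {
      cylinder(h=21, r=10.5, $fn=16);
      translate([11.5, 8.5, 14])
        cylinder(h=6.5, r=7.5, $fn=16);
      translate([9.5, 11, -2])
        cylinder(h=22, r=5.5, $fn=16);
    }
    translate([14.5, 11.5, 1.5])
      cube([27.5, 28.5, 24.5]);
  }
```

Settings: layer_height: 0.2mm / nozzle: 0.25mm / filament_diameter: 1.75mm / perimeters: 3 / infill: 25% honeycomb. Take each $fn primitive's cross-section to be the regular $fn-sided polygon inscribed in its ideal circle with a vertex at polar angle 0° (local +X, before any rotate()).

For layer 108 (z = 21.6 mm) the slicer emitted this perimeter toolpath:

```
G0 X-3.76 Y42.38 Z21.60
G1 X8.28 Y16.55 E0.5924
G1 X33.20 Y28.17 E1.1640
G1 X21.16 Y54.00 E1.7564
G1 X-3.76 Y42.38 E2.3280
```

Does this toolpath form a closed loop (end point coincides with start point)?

yes

Start point (G0): (-3.76, 42.38). End point (last G1): the path returns to the start — closed.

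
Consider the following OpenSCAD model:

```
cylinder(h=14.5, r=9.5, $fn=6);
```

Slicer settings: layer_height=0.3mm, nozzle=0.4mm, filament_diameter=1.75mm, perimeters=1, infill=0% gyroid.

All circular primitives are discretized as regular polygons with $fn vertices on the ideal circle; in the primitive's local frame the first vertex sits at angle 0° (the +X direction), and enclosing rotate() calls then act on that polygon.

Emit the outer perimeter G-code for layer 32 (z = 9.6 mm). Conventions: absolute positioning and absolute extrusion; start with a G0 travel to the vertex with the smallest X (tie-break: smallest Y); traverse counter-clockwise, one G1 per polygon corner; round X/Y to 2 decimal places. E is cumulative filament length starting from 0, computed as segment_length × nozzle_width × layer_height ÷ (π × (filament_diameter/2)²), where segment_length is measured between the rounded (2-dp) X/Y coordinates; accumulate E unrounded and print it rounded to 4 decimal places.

G0 X-9.50 Y0.00 Z9.60
G1 X-4.75 Y-8.23 E0.4741
G1 X4.75 Y-8.23 E0.9480
G1 X9.50 Y0.00 E1.4221
G1 X4.75 Y8.23 E1.8962
G1 X-4.75 Y8.23 E2.3701
G1 X-9.50 Y0.00 E2.8442

At z = 9.6 mm: the r=9.5 cylinder gives a regular 6-gon of circumradius 9.5 (constant along its height). The outline is a single polygon with 6 vertices. Extrusion per mm of travel: 0.4 × 0.3 / (π × 0.875²) = 0.049890. Accumulating E over each segment gives final E = 2.8442.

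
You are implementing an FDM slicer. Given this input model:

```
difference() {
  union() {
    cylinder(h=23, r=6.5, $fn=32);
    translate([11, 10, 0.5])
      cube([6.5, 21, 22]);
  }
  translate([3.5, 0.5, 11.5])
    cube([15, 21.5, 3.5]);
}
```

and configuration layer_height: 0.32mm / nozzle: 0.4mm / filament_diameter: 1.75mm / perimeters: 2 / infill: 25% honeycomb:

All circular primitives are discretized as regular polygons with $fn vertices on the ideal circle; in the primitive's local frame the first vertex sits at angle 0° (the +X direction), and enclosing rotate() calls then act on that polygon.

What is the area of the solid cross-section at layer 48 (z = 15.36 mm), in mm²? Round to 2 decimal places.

At z = 15.36 mm: the r=6.5 cylinder contributes a regular 32-gon of circumradius 6.5 (area = (32/2)·6.500²·sin(360°/32) = 131.88 mm²); the cube at (11, 10) (footprint 6.5×21) is included at this height (area 136.50 mm²); Taking the union: the 2 present regions are separate (no shared area or edge), so areas and boundary lengths simply add and each stays a separate island — area = 268.38 mm²; the cube at (3.5, 0.5) is not intersected at this z (z outside [11.5, 15]); Taking the first minus the rest: none of the subtracted shapes is present at this height, so that combined region is unchanged — area = 268.38 mm². Overall, the cross-section has 2 separate islands. Net area = 268.38 mm².

268.38 mm²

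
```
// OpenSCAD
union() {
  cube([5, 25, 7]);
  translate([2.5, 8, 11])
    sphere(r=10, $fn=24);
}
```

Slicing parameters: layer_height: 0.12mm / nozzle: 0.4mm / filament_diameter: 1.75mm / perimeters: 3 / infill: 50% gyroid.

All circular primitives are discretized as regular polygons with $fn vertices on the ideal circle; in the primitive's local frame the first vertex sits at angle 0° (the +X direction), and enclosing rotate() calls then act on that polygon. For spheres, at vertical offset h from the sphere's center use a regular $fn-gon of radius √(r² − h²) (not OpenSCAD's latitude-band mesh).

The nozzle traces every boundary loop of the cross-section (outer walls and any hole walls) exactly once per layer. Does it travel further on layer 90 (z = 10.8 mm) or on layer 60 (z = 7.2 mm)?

layer 90 (z = 10.8 mm)

Layer 90 (z = 10.8): the cube is absent (z outside [0, 7]); the r=10 sphere at (2.5, 8) slices to a regular 24-gon of circumradius 9.998 (√(r²−h²) with h=0.2 from center) (perimeter = 2·24·9.998·sin(180°/24) = 62.64 mm); Merging all regions: only the r=10 sphere at (2.5, 8) is present, so the union is just that shape — boundary = 62.64 mm. So its perimeter = 62.64 mm. Layer 60 (z = 7.2): the cube does not reach this height (z outside [0, 7]); the r=10 sphere at (2.5, 8) contributes a regular 24-gon of circumradius √(10²−3.8²) = 9.250 (perimeter = 2·24·9.250·sin(180°/24) = 57.95 mm); Taking the union: only the r=10 sphere at (2.5, 8) is present, so the union is just that shape — boundary = 57.95 mm. So its perimeter = 57.95 mm. Layer 90 is larger (62.64 vs 57.95 mm).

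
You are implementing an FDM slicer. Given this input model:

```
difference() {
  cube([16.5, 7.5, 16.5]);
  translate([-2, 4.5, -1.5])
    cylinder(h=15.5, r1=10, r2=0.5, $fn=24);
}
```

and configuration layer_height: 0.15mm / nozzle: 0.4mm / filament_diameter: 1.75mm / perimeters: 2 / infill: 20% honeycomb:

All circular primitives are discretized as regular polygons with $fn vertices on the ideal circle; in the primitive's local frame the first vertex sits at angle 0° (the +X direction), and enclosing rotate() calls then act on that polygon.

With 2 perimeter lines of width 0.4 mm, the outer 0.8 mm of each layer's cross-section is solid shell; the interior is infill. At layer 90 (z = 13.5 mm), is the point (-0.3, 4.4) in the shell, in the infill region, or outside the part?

outside

At z = 13.5 mm: the cube is present — its section is the full 16.5×7.5 rectangle; the cone at (-2, 4.5): at t=0.968 of its height the radius interpolates to r₁+(r₂−r₁)t = 0.806, giving a regular 24-gon of that circumradius; After the difference (first − rest): starting from the 16.5×7.5 cube, the cone at (-2, 4.5) misses the remaining region (no effect) — 1 connected region. Overall, the cross-section is a single solid region. The nearest boundary edge runs (0.00, 0.00)→(0.00, 7.50); distance from the point to it = 0.30 mm. The point is not inside any of the regions above, so it lies outside the cross-section (0.30 mm from the nearest boundary).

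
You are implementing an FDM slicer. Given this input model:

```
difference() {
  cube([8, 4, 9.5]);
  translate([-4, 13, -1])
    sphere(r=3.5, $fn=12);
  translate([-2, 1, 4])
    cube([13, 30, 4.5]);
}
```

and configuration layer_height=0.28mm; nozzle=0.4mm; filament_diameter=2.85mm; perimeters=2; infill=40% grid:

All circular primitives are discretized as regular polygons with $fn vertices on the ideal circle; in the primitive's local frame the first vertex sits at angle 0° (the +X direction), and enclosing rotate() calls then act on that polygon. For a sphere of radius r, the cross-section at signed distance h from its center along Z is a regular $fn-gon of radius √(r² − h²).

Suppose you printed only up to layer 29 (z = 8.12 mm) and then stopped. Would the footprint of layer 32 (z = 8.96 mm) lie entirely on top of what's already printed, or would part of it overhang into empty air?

Compare the two slices. At z = 8.12: the 8×4 cube contributes its full rectangle (area 32.00 mm²); the sphere at (-4, 13) does not reach this height (|z−center|=9.120 > r=3.5); the 13×30 cube at (-2, 1) contributes its full rectangle (area 390.00 mm²); After the difference (first − rest): starting from the 8×4 cube (32.00 mm²), the 13×30 cube at (-2, 1) partially overlaps it — only the 24.00 mm² overlap (of its 390.00 mm²) is removed, clipping the outline — area = 8.00 mm². At z = 8.96: the cube is present — its section is the full 8×4 rectangle (area 32.00 mm²); the sphere at (-4, 13) is not intersected at this z (|z−center|=9.960 > r=3.5); the cube at (-2, 1) is absent (z outside [4, 8.5]); After the difference (first − rest): none of the subtracted shapes is present at this height, so the 8×4 cube is unchanged — area = 32.00 mm². Checking containment: at z = 8.96 the cross-section extends beyond the z = 8.12 cross-section by about 24.00 mm².

part overhangs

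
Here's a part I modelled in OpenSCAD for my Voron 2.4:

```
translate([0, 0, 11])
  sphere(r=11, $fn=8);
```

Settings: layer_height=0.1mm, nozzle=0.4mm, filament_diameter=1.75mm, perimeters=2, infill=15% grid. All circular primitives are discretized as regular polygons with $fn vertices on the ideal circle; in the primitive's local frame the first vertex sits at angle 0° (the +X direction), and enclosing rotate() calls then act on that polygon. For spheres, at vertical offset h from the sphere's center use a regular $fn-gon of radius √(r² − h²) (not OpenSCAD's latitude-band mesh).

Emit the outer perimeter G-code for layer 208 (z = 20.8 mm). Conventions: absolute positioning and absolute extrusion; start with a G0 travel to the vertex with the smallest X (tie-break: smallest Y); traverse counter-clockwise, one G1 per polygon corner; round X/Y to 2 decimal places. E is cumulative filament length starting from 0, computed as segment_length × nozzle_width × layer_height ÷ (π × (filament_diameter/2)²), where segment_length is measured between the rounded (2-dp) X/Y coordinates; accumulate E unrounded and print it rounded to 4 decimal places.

At z = 20.8 mm: the r=11 sphere slices to a regular 8-gon of circumradius 4.996 (√(r²−h²) with h=9.8 from center). The outline is a single polygon with 8 vertices. Extrusion per mm of travel: 0.4 × 0.1 / (π × 0.875²) = 0.016630. Accumulating E over each segment gives final E = 0.5087.

G0 X-5.00 Y0.00 Z20.80
G1 X-3.53 Y-3.53 E0.0636
G1 X0.00 Y-5.00 E0.1272
G1 X3.53 Y-3.53 E0.1908
G1 X5.00 Y0.00 E0.2544
G1 X3.53 Y3.53 E0.3180
G1 X0.00 Y5.00 E0.3815
G1 X-3.53 Y3.53 E0.4451
G1 X-5.00 Y0.00 E0.5087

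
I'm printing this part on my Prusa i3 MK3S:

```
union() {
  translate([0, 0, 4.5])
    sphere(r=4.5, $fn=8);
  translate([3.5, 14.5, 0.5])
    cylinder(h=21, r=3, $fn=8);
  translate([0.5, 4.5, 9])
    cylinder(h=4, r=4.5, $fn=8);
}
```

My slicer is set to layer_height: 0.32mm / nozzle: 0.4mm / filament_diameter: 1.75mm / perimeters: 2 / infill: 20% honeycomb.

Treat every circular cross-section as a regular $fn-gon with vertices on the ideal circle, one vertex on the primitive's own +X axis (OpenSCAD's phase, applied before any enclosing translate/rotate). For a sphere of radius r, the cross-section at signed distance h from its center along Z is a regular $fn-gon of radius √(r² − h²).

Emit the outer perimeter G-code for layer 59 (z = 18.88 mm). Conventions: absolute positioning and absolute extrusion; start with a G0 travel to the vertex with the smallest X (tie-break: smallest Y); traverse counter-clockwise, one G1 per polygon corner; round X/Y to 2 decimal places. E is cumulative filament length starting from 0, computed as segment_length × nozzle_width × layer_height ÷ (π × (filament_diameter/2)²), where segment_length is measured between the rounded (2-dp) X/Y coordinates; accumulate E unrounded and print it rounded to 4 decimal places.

G0 X0.50 Y14.50 Z18.88
G1 X1.38 Y12.38 E0.1222
G1 X3.50 Y11.50 E0.2443
G1 X5.62 Y12.38 E0.3665
G1 X6.50 Y14.50 E0.4886
G1 X5.62 Y16.62 E0.6108
G1 X3.50 Y17.50 E0.7329
G1 X1.38 Y16.62 E0.8551
G1 X0.50 Y14.50 E0.9772

At z = 18.88 mm: the sphere is absent (|z−center|=14.380 > r=4.5); the cylinder at (3.5, 14.5): section is a regular 8-gon, circumradius r=3; the cylinder at (0.5, 4.5) does not reach this height (z outside [9, 13]); Combining (union): only the r=3 cylinder at (3.5, 14.5) is present, so the union is just that shape — 1 connected region. The outline is a single polygon with 8 vertices. Extrusion per mm of travel: 0.4 × 0.32 / (π × 0.875²) = 0.053216. Accumulating E over each segment gives final E = 0.9772.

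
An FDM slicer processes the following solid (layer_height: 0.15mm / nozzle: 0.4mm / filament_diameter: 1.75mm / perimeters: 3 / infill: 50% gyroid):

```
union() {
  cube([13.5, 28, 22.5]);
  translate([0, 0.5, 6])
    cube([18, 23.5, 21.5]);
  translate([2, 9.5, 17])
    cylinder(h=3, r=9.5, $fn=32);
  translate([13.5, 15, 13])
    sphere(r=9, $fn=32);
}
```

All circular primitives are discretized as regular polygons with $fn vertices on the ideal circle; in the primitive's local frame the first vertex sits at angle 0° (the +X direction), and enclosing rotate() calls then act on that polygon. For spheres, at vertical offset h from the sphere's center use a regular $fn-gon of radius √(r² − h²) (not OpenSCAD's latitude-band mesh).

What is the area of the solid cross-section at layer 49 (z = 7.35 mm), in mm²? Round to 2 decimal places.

At z = 7.35 mm: the cube (footprint 13.5×28) is included at this height (area 378.00 mm²); the cube at (0, 0.5) is present — its section is the full 18×23.5 rectangle (area 423.00 mm²); the cylinder at (2, 9.5) does not reach this height (z outside [17, 20]); the r=9 sphere at (13.5, 15) contributes a regular 32-gon of circumradius √(9²−5.65²) = 7.006 (area = (32/2)·7.006²·sin(360°/32) = 153.19 mm²); Taking the union: the regions partially overlap — summed areas 954.19 mm² minus the doubly-counted overlap 452.02 mm² gives 502.17 mm² — area = 502.17 mm². Overall, the cross-section is a single solid region. Net area = 502.17 mm².

502.17 mm²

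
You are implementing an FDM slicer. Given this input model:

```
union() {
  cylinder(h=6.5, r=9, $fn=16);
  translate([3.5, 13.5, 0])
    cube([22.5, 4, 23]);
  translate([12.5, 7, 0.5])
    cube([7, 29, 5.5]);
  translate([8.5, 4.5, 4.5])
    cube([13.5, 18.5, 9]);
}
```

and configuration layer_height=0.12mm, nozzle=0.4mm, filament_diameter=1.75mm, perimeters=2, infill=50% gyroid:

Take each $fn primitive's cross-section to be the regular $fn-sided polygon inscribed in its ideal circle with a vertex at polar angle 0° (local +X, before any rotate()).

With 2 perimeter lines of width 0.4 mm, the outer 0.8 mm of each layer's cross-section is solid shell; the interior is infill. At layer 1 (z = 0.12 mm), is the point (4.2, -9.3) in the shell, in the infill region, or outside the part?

outside

At z = 0.12 mm: the r=9 cylinder gives a regular 16-gon of circumradius 9 (constant along its height); the cube at (3.5, 13.5) is present — its section is the full 22.5×4 rectangle; the cube at (12.5, 7) is not intersected at this z (z outside [0.5, 6]); the cube at (8.5, 4.5) is absent (z outside [4.5, 13.5]); Combining (union): the 2 present regions are separate (no shared area or edge), so areas and boundary lengths simply add and each stays a separate island — 2 connected regions. Overall, the cross-section has 2 separate islands. The nearest boundary edge runs (6.36, -6.36)→(3.44, -8.31); distance from the point to it = 1.24 mm. The point is not inside any of the regions above, so it lies outside the cross-section (1.24 mm from the nearest boundary).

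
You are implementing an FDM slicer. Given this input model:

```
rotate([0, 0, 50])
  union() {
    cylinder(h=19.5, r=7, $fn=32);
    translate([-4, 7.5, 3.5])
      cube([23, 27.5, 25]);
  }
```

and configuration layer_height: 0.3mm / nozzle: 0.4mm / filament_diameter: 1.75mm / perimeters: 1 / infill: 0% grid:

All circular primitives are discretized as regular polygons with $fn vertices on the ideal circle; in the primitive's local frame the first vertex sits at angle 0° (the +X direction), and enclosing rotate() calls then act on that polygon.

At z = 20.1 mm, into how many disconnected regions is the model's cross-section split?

1

At z = 20.1 mm: the cylinder does not reach this height (z outside [0, 19.5]); the cube at (-4, 7.5) is present — its section is the full 23×27.5 rectangle; Taking the union: only the 23×27.5 cube at (-4, 7.5) is present, so the union is just that shape — 1 connected region; (whole slice rotated 50° about Z — lengths, areas and connectivity unchanged). The result has 1 disconnected region.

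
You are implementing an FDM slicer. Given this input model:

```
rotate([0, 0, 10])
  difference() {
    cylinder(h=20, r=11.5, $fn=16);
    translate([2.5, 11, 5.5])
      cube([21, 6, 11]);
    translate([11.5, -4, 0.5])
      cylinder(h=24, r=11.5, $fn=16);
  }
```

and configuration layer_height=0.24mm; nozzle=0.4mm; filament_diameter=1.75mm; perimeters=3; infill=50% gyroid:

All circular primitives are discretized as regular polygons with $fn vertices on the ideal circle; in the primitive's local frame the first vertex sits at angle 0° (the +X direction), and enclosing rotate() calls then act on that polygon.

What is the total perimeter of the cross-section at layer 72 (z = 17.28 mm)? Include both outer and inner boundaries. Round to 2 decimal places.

At z = 17.28 mm: the r=11.5 cylinder contributes a regular 16-gon of circumradius 11.5 (perimeter = 2·16·11.500·sin(180°/16) = 71.79 mm); the cube at (2.5, 11) is not intersected at this z (z outside [5.5, 16.5]); the cylinder at (11.5, -4): section is a regular 16-gon, circumradius r=11.5 (perimeter = 2·16·11.500·sin(180°/16) = 71.79 mm); Taking the first minus the rest: starting from the r=11.5 cylinder, the r=11.5 cylinder at (11.5, -4) partially overlaps it — only the 142.27 mm² overlap (of its 404.88 mm²) is removed, clipping the outline — boundary = 71.79 mm; (rotated 10° about Z; rotation is an isometry so areas/perimeters/island counts are preserved). Overall, the cross-section is a single solid region. Total boundary length (outer) = 71.79 mm.

71.79 mm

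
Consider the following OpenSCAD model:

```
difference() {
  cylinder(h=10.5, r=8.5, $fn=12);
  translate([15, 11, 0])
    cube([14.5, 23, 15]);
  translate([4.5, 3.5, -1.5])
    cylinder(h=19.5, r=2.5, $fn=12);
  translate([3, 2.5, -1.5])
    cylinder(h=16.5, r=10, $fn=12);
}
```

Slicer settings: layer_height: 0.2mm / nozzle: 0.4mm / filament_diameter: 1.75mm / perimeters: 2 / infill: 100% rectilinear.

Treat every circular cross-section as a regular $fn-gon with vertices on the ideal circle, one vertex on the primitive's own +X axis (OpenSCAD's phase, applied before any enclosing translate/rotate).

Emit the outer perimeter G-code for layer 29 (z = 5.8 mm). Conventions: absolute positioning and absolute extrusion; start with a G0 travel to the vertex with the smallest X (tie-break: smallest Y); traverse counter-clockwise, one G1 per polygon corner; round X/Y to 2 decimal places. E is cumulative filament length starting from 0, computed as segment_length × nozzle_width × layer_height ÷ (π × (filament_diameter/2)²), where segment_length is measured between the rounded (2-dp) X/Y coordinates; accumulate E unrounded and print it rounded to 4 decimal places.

G0 X-8.50 Y0.00 Z5.80
G1 X-7.36 Y-4.25 E0.1464
G1 X-4.25 Y-7.36 E0.2926
G1 X0.00 Y-8.50 E0.4390
G1 X4.25 Y-7.36 E0.5853
G1 X4.52 Y-7.09 E0.5980
G1 X3.00 Y-7.50 E0.6504
G1 X-2.00 Y-6.16 E0.8226
G1 X-5.66 Y-2.50 E0.9947
G1 X-7.00 Y2.50 E1.1669
G1 X-6.23 Y5.38 E1.2661
G1 X-7.36 Y4.25 E1.3192
G1 X-8.50 Y0.00 E1.4656

At z = 5.8 mm: the r=8.5 cylinder gives a regular 12-gon of circumradius 8.5 (constant along its height); the cube at (15, 11) is present — its section is the full 14.5×23 rectangle; the r=2.5 cylinder at (4.5, 3.5) gives a regular 12-gon of circumradius 2.5 (constant along its height); the r=10 cylinder at (3, 2.5) contributes a regular 12-gon of circumradius 10; After the difference (first − rest): starting from the r=8.5 cylinder, the 14.5×23 cube at (15, 11) misses the remaining region (no effect); the r=2.5 cylinder at (4.5, 3.5) lies wholly inside it (removes its full 18.75 mm² and its 15.53 mm outline becomes a hole wall); the r=10 cylinder at (3, 2.5) partially overlaps it — only the 164.41 mm² overlap (of its 300.00 mm²) is removed, clipping the outline — 1 connected region. The outline is a single polygon with 12 vertices. Extrusion per mm of travel: 0.4 × 0.2 / (π × 0.875²) = 0.033260. Accumulating E over each segment gives final E = 1.4656.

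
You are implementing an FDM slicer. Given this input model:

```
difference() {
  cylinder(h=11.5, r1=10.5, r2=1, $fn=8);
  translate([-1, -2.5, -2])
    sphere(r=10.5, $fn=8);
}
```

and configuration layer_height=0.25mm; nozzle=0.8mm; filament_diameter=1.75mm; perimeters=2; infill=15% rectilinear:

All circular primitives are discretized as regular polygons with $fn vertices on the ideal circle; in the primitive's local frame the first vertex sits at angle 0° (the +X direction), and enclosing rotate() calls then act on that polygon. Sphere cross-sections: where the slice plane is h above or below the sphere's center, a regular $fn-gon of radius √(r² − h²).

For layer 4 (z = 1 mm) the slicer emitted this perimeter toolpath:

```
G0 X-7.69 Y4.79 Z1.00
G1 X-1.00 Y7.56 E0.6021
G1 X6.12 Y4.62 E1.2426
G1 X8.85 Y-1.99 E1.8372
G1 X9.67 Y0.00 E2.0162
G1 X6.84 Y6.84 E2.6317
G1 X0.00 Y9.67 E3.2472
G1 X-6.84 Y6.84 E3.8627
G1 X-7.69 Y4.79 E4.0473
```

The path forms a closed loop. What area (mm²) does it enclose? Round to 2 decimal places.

40.10 mm²

Apply the shoelace formula to the sequence of (X, Y) vertices; enclosed area = 40.10 mm².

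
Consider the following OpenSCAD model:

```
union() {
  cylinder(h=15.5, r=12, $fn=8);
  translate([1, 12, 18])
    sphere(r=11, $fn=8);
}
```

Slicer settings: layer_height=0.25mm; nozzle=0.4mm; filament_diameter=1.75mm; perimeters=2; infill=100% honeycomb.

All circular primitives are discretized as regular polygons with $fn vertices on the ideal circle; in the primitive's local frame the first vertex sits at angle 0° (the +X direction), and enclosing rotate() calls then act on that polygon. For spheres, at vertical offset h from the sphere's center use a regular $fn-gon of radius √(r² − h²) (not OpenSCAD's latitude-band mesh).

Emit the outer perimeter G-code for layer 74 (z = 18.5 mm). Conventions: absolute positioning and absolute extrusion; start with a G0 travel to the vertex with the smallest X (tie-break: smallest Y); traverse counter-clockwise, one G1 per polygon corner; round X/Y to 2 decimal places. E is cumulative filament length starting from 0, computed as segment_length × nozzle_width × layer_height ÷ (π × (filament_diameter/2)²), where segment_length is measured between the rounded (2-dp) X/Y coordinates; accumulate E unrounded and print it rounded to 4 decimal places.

G0 X-9.99 Y12.00 Z18.50
G1 X-6.77 Y4.23 E0.3497
G1 X1.00 Y1.01 E0.6994
G1 X8.77 Y4.23 E1.0490
G1 X11.99 Y12.00 E1.3987
G1 X8.77 Y19.77 E1.7484
G1 X1.00 Y22.99 E2.0981
G1 X-6.77 Y19.77 E2.4478
G1 X-9.99 Y12.00 E2.7974

At z = 18.5 mm: the cylinder is absent (z outside [0, 15.5]); the r=11 sphere at (1, 12) slices to a regular 8-gon of circumradius 10.989 (√(r²−h²) with h=0.5 from center); Taking the union: only the r=11 sphere at (1, 12) is present, so the union is just that shape — 1 connected region. The outline is a single polygon with 8 vertices. Extrusion per mm of travel: 0.4 × 0.25 / (π × 0.875²) = 0.041575. Accumulating E over each segment gives final E = 2.7974.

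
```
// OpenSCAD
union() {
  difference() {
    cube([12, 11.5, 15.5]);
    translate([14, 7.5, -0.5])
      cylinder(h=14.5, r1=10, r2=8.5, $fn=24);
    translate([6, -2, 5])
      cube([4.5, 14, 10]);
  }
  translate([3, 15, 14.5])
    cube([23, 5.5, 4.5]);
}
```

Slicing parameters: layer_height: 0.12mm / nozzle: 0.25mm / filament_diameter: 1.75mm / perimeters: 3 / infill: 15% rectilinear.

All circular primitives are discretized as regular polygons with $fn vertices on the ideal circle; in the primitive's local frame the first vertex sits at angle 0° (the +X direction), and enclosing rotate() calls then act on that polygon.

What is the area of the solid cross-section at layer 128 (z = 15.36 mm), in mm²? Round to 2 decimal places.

At z = 15.36 mm: the cube is present — its section is the full 12×11.5 rectangle (area 138.00 mm²); the cone at (14, 7.5) is not intersected at this z (z outside [-0.5, 14]); the cube at (6, -2) is not intersected at this z (z outside [5, 15]); Subtracting the remaining from the first: none of the subtracted shapes is present at this height, so the 12×11.5 cube is unchanged — area = 138.00 mm²; the 23×5.5 cube at (3, 15) contributes its full rectangle (area 126.50 mm²); Combining (union): the 2 present regions are separate (no shared area or edge), so areas and boundary lengths simply add and each stays a separate island — area = 264.50 mm². Overall, the cross-section has 2 separate islands. Net area = 264.50 mm².

264.50 mm²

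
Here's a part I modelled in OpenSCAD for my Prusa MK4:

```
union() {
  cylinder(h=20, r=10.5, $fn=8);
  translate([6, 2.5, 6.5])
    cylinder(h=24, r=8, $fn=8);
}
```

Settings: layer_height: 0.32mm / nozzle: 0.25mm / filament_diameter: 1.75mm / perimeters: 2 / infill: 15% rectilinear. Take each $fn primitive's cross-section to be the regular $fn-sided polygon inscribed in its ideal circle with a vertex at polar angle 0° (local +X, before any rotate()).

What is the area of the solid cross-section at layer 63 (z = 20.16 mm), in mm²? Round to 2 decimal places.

At z = 20.16 mm: the cylinder does not reach this height (z outside [0, 20]); the cylinder at (6, 2.5): section is a regular 8-gon, circumradius r=8 (area = (8/2)·8.000²·sin(360°/8) = 181.02 mm²); Combining (union): only the r=8 cylinder at (6, 2.5) is present, so the union is just that shape — area = 181.02 mm². Overall, the cross-section is a single solid region. Net area = 181.02 mm².

181.02 mm²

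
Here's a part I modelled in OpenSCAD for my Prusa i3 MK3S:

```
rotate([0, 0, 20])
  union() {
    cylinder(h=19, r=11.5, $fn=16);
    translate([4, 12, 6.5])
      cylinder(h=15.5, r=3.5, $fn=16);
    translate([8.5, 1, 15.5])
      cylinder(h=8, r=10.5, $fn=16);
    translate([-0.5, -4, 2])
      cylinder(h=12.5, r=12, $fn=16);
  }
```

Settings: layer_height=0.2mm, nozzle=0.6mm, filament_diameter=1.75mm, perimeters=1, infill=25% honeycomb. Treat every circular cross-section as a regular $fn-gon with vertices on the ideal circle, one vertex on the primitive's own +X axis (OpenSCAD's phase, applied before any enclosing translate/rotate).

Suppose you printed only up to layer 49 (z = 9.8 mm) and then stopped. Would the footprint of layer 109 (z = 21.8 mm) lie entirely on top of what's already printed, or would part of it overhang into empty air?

part overhangs

Compare the two slices. At z = 9.8: the r=11.5 cylinder gives a regular 16-gon of circumradius 11.5 (constant along its height) (area = (16/2)·11.500²·sin(360°/16) = 404.88 mm²); the r=3.5 cylinder at (4, 12) contributes a regular 16-gon of circumradius 3.5 (area = (16/2)·3.500²·sin(360°/16) = 37.50 mm²); the cylinder at (8.5, 1) is absent (z outside [15.5, 23.5]); the cylinder at (-0.5, -4): section is a regular 16-gon, circumradius r=12 (area = (16/2)·12.000²·sin(360°/16) = 440.85 mm²); Taking the union: the regions partially overlap — summed areas 883.23 mm² minus the doubly-counted overlap 338.14 mm² gives 545.09 mm² — area = 545.09 mm²; (rotated 20° about Z; rotation is an isometry so areas/perimeters/island counts are preserved). At z = 21.8: the cylinder is absent (z outside [0, 19]); the cylinder at (4, 12): section is a regular 16-gon, circumradius r=3.5 (area = (16/2)·3.500²·sin(360°/16) = 37.50 mm²); the cylinder at (8.5, 1): section is a regular 16-gon, circumradius r=10.5 (area = (16/2)·10.500²·sin(360°/16) = 337.53 mm²); the cylinder at (-0.5, -4) does not reach this height (z outside [2, 14.5]); Merging all regions: the regions partially overlap — summed areas 375.03 mm² minus the doubly-counted overlap 7.64 mm² gives 367.39 mm² — area = 367.39 mm²; (rotated 20° about Z; rotation is an isometry so areas/perimeters/island counts are preserved). Checking containment: at z = 21.8 the cross-section extends beyond the z = 9.8 cross-section by about 134.63 mm².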